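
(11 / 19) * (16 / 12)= 44 / 57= 0.77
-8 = -8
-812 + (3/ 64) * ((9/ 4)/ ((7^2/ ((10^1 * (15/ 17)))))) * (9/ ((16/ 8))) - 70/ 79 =-13692920289/ 16846592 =-812.80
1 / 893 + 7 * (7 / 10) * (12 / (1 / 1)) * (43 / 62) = 5644808 / 138415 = 40.78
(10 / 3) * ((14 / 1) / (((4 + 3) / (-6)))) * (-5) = 200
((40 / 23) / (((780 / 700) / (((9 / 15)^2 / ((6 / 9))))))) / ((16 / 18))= 567 / 598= 0.95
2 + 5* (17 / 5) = 19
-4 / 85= -0.05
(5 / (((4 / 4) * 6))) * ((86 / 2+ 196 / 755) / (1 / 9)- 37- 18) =126212 / 453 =278.61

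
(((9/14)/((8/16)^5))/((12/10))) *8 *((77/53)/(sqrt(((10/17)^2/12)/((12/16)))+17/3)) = 33.98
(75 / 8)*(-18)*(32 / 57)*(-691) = 65463.16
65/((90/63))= 91/2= 45.50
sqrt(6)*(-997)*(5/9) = -4985*sqrt(6)/9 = -1356.75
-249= -249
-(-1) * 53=53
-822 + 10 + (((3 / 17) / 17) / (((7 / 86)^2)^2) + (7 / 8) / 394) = -1258700386617 / 2187138128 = -575.50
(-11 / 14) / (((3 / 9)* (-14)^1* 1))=33 / 196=0.17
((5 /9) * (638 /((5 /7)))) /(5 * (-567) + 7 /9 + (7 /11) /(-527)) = -3698486 /21124277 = -0.18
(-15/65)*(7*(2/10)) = -21/65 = -0.32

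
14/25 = 0.56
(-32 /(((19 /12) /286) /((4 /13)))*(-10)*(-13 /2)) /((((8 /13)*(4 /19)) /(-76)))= 67816320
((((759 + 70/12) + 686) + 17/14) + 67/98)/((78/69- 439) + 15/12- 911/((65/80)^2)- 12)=-3320298722/4179358323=-0.79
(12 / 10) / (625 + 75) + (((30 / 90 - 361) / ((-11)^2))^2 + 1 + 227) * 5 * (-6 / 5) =-109249064231 / 76865250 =-1421.31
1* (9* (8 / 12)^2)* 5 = 20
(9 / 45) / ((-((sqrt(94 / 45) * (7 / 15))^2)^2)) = -20503125 / 21215236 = -0.97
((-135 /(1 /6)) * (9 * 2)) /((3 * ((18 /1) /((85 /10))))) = -2295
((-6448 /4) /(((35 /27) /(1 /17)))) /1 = -43524 /595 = -73.15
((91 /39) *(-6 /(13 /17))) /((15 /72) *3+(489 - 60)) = -272 /6383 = -0.04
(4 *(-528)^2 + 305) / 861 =1115441 / 861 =1295.52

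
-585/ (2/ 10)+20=-2905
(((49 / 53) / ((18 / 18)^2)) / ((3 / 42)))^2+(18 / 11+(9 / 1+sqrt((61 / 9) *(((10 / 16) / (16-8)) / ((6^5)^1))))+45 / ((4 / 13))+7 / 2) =sqrt(1830) / 5184+40529337 / 123596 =327.93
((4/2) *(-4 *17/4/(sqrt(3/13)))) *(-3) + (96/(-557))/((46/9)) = -432/12811 + 34 *sqrt(39) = 212.30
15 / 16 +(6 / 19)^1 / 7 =2091 / 2128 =0.98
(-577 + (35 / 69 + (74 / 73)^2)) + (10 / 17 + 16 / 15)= -5978067252 / 10418195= -573.81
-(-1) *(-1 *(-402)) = 402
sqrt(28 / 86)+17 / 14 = sqrt(602) / 43+17 / 14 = 1.78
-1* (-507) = 507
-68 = -68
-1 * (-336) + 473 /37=12905 /37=348.78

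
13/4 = 3.25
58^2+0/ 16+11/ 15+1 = 50486/ 15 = 3365.73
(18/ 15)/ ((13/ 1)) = 6/ 65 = 0.09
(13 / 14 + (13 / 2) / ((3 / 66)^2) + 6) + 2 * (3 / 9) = 3153.60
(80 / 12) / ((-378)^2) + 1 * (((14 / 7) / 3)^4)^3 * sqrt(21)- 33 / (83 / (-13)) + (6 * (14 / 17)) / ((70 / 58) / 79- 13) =4096 * sqrt(21) / 531441 + 1794812990333 / 374842135647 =4.82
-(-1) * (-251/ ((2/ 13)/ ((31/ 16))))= -101153/ 32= -3161.03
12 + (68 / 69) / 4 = 12.25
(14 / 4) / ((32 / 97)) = 679 / 64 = 10.61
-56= -56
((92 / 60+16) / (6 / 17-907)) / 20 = -4471 / 4623900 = -0.00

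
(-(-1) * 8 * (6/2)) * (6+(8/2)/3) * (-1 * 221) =-38896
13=13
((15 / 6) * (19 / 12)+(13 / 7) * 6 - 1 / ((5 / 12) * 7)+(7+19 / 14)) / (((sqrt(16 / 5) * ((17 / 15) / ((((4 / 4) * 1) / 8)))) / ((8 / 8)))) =19417 * sqrt(5) / 30464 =1.43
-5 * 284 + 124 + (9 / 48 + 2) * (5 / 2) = -41297 / 32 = -1290.53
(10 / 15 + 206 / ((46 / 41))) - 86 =6781 / 69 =98.28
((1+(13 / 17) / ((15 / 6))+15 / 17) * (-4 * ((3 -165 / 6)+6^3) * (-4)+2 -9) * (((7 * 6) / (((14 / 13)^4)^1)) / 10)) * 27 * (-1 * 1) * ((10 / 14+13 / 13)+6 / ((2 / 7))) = -104576460768819 / 8163400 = -12810405.07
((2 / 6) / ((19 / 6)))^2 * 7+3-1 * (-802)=290633 / 361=805.08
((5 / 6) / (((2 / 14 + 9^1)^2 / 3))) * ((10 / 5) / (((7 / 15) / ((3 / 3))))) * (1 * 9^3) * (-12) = -1148175 / 1024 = -1121.26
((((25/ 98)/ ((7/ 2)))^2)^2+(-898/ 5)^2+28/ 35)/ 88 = 11161946199544849/ 30450831842200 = 366.56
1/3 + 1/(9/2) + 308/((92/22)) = 74.21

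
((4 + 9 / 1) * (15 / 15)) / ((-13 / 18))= -18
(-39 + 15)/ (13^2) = -0.14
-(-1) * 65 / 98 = 65 / 98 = 0.66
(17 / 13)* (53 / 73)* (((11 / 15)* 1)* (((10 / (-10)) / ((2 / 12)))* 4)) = -79288 / 4745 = -16.71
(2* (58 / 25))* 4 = 18.56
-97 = -97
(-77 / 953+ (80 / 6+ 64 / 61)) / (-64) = -0.22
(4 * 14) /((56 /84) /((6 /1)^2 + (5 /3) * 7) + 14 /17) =34034 /509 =66.86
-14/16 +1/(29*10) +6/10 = -63/232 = -0.27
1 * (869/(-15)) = -869/15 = -57.93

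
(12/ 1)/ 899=12/ 899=0.01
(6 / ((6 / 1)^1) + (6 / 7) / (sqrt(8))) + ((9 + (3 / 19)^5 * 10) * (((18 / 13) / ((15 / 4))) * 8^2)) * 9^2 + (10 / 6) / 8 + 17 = 3 * sqrt(2) / 14 + 66619917500959 / 3862714440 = 17247.22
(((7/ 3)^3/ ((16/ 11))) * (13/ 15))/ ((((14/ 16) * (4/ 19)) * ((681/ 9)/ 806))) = 53652599/ 122580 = 437.69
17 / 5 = 3.40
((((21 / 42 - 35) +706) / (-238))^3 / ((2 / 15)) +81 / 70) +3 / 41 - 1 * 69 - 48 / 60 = -426648809 / 1800064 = -237.02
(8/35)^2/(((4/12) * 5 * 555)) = 64/1133125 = 0.00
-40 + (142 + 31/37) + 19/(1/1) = 4508/37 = 121.84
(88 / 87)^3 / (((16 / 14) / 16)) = 9540608 / 658503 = 14.49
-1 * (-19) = 19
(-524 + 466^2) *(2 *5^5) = 1353950000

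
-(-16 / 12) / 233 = 4 / 699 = 0.01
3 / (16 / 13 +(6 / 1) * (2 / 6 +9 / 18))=13 / 27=0.48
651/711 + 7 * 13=21784/237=91.92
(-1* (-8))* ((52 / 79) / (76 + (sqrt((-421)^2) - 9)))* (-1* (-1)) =52 / 4819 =0.01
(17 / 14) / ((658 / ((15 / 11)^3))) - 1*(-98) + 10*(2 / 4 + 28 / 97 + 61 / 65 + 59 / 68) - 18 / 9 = 32054293831485 / 262842744164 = 121.95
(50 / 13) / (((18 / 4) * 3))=100 / 351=0.28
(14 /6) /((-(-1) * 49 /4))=4 /21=0.19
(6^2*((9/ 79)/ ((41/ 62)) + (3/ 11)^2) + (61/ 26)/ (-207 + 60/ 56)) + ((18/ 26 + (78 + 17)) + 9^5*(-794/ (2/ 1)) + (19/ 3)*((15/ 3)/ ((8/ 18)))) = -1377349327271838083/ 58754928804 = -23442277.19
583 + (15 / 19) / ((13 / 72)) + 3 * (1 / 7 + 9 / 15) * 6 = 5193431 / 8645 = 600.74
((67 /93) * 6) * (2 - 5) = -402 /31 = -12.97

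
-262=-262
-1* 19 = -19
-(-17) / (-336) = -17 / 336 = -0.05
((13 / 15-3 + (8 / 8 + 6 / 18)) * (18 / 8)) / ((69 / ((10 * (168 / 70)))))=-72 / 115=-0.63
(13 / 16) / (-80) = -13 / 1280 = -0.01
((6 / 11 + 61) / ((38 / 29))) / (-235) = -19633 / 98230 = -0.20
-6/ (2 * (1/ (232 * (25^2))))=-435000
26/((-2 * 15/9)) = -39/5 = -7.80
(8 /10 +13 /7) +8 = 373 /35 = 10.66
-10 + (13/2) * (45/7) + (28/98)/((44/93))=2494/77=32.39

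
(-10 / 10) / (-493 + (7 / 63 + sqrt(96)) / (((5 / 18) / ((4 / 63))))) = 18144 *sqrt(6) / 4822710941 + 9783081 / 4822710941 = 0.00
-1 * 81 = -81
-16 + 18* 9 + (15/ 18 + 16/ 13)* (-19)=8329/ 78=106.78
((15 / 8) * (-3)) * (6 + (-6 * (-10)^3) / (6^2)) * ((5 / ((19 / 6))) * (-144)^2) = -604195200 / 19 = -31799747.37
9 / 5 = 1.80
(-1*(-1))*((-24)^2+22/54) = 15563/27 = 576.41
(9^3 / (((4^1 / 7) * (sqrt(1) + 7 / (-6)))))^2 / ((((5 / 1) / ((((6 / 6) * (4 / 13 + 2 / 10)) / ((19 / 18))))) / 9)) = 626458930713 / 12350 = 50725419.49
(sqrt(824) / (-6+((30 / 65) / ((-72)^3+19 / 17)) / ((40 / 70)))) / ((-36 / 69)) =1897213903 * sqrt(206) / 2969553267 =9.17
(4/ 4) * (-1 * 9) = -9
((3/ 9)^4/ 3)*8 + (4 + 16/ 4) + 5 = 3167/ 243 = 13.03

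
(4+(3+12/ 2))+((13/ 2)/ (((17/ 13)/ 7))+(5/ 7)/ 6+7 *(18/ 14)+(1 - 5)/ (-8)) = 40993/ 714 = 57.41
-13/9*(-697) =9061/9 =1006.78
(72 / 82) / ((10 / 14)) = 252 / 205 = 1.23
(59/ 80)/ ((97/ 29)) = 1711/ 7760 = 0.22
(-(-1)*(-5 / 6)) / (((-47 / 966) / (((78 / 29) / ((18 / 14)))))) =146510 / 4089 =35.83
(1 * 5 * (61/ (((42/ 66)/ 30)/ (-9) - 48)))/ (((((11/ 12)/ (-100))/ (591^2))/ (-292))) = -10078656938640000/ 142567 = -70694178446.91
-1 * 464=-464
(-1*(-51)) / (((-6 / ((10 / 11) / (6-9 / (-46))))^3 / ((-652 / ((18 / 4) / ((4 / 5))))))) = 8630977792 / 99829212615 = 0.09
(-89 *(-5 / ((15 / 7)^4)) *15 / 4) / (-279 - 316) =-30527 / 229500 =-0.13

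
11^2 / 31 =121 / 31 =3.90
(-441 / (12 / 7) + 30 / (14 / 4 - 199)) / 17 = -402579 / 26588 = -15.14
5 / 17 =0.29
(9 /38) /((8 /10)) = 45 /152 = 0.30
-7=-7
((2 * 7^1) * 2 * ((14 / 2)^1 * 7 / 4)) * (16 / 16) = 343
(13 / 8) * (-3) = -4.88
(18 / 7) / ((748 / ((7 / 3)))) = 0.01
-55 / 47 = -1.17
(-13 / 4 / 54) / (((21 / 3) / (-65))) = 845 / 1512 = 0.56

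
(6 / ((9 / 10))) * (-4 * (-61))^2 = 1190720 / 3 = 396906.67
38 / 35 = 1.09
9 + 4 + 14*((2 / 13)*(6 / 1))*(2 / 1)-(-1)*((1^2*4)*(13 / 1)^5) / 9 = 19311781 / 117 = 165057.96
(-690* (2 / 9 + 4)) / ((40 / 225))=-32775 / 2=-16387.50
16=16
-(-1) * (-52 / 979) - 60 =-60.05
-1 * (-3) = 3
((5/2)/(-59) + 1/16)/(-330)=-19/311520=-0.00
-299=-299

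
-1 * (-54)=54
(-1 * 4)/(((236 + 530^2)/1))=-1/70284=-0.00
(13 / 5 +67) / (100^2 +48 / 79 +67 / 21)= 0.01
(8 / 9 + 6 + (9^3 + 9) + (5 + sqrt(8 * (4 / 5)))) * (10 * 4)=32 * sqrt(10) + 269960 / 9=30096.75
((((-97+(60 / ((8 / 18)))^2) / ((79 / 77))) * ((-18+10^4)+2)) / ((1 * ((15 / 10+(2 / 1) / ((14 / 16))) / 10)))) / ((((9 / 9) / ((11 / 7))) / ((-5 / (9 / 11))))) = -56209446092800 / 12561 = -4474918087.16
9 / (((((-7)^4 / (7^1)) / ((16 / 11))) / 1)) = 144 / 3773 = 0.04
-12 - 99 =-111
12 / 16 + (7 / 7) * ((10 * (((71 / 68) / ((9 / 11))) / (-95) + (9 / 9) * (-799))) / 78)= -23057261 / 226746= -101.69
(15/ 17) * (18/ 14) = 135/ 119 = 1.13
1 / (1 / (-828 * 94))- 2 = -77834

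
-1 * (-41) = 41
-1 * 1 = -1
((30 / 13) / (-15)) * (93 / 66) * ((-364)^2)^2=-41862376192 / 11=-3805670562.91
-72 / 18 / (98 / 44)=-88 / 49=-1.80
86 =86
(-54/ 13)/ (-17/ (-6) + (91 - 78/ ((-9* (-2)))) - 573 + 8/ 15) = 1620/ 188357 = 0.01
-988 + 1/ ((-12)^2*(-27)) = -3841345/ 3888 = -988.00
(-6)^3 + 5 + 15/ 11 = -2306/ 11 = -209.64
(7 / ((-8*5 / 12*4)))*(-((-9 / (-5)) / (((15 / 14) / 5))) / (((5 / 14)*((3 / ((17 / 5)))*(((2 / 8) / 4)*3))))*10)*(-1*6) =-559776 / 125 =-4478.21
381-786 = -405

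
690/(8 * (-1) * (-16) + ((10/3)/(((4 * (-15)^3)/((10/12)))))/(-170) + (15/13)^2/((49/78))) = 363139686000/68480413837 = 5.30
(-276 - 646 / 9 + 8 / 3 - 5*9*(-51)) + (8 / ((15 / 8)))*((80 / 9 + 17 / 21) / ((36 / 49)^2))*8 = 28028371 / 10935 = 2563.18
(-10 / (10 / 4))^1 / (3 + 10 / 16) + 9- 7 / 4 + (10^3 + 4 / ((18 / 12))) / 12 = 93649 / 1044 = 89.70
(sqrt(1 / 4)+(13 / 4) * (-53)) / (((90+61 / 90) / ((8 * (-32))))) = 3957120 / 8161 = 484.88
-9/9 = -1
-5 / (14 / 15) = -75 / 14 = -5.36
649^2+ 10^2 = 421301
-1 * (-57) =57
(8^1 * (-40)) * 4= -1280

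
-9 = -9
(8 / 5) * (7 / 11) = 56 / 55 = 1.02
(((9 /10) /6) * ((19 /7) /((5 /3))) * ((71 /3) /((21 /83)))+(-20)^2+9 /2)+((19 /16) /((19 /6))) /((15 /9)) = 427.58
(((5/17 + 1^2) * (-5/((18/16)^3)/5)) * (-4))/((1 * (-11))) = -4096/12393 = -0.33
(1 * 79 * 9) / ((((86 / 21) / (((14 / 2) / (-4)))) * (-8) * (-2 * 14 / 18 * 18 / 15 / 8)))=-223965 / 1376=-162.77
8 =8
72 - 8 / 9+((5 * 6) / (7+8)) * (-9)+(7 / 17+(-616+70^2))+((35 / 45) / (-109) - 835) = 19470485 / 5559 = 3502.52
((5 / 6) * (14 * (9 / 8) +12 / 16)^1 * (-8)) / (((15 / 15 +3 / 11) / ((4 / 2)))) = -1210 / 7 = -172.86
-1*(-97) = 97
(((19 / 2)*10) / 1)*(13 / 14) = 1235 / 14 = 88.21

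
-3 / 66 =-1 / 22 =-0.05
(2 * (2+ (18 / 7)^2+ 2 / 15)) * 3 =12856 / 245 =52.47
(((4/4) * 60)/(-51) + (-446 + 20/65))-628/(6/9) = -306940/221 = -1388.87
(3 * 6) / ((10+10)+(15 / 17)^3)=88434 / 101635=0.87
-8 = -8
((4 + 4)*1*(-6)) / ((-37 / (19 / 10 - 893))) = -213864 / 185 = -1156.02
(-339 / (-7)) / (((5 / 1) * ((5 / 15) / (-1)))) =-1017 / 35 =-29.06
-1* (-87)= 87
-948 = -948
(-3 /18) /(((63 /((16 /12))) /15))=-10 /189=-0.05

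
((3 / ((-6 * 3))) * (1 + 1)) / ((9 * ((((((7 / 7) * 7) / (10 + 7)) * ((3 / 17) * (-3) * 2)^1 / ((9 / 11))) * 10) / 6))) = 289 / 6930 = 0.04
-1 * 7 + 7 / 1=0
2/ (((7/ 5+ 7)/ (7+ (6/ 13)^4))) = 1006115/ 599781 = 1.68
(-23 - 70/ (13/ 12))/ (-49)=1139/ 637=1.79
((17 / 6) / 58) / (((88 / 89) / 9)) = 4539 / 10208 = 0.44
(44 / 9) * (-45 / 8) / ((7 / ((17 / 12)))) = -935 / 168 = -5.57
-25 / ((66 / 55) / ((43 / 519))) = -5375 / 3114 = -1.73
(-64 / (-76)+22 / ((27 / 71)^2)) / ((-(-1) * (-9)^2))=2118802 / 1121931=1.89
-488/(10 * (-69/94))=22936/345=66.48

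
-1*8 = -8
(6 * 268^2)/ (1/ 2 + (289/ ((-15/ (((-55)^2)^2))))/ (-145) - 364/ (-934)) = 35017647552/ 98799736447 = 0.35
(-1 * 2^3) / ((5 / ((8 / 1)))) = -64 / 5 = -12.80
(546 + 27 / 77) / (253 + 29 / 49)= 2.15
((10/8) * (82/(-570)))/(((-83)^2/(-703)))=1517/82668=0.02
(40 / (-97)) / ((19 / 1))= -40 / 1843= -0.02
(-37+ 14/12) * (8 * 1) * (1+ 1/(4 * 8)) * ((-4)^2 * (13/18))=-30745/9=-3416.11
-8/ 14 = -4/ 7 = -0.57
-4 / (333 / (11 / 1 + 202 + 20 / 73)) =-62276 / 24309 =-2.56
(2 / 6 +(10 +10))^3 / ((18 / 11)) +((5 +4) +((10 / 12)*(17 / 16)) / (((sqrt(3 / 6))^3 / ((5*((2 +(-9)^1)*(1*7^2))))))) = 2501165 / 486 - 145775*sqrt(2) / 48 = 851.49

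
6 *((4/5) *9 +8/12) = 236/5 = 47.20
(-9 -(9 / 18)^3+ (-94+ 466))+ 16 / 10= 14579 / 40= 364.48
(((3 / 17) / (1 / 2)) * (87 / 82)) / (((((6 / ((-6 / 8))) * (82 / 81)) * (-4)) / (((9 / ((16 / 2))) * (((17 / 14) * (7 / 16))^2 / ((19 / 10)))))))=16172865 / 8372617216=0.00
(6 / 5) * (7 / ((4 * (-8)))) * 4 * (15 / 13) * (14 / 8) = -441 / 208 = -2.12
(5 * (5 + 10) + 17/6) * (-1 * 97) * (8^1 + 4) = -90598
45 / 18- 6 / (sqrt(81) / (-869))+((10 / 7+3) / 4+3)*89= 79579 / 84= 947.37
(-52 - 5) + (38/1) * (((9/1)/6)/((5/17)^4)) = 4725072/625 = 7560.12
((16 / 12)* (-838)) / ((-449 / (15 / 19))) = 16760 / 8531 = 1.96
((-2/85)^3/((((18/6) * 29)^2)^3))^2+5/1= 5.00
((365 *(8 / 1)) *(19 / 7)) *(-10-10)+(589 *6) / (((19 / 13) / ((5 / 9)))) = -3300590 / 21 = -157170.95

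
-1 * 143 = -143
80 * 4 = 320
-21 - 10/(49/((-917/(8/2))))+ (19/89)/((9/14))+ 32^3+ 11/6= 183886898/5607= 32795.95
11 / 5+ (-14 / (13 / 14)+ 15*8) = 6963 / 65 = 107.12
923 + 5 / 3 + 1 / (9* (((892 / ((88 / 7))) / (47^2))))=928.13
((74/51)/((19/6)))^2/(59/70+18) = 1533280/137609951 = 0.01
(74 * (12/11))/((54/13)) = 1924/99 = 19.43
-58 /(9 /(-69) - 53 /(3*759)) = 66033 /175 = 377.33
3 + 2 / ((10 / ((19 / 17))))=274 / 85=3.22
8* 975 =7800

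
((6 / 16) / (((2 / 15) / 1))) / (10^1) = 9 / 32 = 0.28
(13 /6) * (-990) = -2145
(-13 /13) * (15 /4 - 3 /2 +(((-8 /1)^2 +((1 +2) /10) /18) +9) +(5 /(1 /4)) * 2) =-1729 /15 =-115.27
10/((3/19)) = 190/3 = 63.33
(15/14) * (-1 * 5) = -75/14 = -5.36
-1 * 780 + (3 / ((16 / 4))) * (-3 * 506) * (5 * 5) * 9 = -513885 / 2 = -256942.50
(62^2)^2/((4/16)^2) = 236421376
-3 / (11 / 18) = -54 / 11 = -4.91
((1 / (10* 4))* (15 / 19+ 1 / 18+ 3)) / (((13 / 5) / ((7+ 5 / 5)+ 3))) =14465 / 35568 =0.41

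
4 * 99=396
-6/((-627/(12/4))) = 6/209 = 0.03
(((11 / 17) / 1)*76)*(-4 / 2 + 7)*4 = 16720 / 17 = 983.53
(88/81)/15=88/1215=0.07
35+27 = 62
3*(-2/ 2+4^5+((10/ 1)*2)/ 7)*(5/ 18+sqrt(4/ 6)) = 3367.71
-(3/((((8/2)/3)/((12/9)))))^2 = -9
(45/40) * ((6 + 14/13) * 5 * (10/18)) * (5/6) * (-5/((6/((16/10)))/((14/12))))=-20125/702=-28.67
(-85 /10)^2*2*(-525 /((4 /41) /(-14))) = 43545075 /4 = 10886268.75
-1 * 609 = -609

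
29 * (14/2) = 203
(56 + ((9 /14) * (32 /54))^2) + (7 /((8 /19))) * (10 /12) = 493915 /7056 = 70.00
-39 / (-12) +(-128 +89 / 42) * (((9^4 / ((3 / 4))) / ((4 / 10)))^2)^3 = -385665463692203895425321999909 / 28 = -13773766560435853408047210000.00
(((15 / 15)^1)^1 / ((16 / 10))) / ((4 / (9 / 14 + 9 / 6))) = 75 / 224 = 0.33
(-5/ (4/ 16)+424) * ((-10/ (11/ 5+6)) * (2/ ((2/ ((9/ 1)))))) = -181800/ 41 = -4434.15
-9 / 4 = -2.25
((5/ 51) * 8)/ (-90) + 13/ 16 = 5903/ 7344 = 0.80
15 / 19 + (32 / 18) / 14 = 1097 / 1197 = 0.92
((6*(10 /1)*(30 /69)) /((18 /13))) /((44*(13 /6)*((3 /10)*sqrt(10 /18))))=100*sqrt(5) /253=0.88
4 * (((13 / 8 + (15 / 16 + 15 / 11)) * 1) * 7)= 109.93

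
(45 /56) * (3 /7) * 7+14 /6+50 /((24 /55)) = 20047 /168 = 119.33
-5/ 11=-0.45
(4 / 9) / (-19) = -0.02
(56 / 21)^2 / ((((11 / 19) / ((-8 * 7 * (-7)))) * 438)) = 238336 / 21681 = 10.99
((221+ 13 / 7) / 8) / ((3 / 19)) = 1235 / 7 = 176.43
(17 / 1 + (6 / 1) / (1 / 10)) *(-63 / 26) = -4851 / 26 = -186.58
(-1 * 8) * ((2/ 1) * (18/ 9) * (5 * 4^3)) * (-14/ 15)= 28672/ 3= 9557.33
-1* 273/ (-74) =273/ 74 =3.69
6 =6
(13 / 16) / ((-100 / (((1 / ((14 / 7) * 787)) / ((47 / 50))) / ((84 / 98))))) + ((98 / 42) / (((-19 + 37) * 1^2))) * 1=16570253 / 127833984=0.13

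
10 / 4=5 / 2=2.50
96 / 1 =96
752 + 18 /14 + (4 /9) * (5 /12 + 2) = 142574 /189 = 754.36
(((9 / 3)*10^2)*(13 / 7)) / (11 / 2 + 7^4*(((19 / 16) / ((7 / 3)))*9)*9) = 62400 / 11086033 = 0.01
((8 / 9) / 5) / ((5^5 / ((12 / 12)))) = 8 / 140625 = 0.00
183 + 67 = 250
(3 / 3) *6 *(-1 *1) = -6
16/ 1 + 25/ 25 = 17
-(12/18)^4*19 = -304/81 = -3.75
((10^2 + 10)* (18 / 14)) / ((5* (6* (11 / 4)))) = 12 / 7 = 1.71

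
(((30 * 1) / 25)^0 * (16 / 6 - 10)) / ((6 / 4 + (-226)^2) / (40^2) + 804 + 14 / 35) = -14080 / 1605741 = -0.01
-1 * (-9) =9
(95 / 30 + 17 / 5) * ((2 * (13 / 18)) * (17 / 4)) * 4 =43537 / 270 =161.25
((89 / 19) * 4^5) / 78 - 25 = 27043 / 741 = 36.50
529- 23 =506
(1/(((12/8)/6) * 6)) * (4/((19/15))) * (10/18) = 200/171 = 1.17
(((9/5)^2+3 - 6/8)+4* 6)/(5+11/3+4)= 8847/3800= 2.33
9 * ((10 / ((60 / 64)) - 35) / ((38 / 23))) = -5037 / 38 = -132.55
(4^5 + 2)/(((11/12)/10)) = 11192.73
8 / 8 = 1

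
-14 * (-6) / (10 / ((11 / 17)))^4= 307461 / 208802500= 0.00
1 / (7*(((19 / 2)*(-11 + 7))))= -1 / 266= -0.00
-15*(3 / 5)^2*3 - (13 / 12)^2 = -12509 / 720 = -17.37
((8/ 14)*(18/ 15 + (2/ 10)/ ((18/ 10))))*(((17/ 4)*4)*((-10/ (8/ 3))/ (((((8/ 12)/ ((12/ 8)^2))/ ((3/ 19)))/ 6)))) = -81243/ 532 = -152.71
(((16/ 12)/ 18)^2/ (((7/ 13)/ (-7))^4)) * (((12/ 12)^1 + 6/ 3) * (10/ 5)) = 228488/ 243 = 940.28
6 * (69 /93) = 4.45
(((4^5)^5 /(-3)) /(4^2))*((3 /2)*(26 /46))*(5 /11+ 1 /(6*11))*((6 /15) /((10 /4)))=-28358603903598592 /18975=-1494524579899.79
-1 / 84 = -0.01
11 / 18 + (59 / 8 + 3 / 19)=11141 / 1368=8.14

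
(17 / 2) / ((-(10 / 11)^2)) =-2057 / 200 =-10.28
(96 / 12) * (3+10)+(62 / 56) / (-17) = 49473 / 476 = 103.93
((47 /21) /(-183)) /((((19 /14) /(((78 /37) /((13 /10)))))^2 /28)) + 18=527902282 /30146749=17.51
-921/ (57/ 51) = -824.05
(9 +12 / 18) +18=83 / 3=27.67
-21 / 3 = -7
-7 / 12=-0.58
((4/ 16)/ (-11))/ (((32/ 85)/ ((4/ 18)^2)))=-0.00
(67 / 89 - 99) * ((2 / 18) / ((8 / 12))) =-4372 / 267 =-16.37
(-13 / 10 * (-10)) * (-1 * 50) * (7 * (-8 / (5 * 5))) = 1456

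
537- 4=533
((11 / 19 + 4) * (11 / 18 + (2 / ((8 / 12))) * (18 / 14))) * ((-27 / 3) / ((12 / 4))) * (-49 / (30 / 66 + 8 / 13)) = 2811.03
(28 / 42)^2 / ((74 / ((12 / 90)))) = 4 / 4995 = 0.00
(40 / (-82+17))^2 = 64 / 169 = 0.38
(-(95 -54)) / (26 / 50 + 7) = -1025 / 188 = -5.45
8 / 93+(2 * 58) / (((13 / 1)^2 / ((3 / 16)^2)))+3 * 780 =2353888721 / 1005888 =2340.11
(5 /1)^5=3125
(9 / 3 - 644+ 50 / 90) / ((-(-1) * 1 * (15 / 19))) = -109516 / 135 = -811.23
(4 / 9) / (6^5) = 0.00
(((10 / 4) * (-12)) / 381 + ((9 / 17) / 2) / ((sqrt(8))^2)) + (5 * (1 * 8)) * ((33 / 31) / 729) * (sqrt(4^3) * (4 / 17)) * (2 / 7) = -25935667 / 1821539664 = -0.01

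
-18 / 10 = -9 / 5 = -1.80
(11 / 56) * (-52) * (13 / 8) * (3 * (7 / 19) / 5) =-5577 / 1520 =-3.67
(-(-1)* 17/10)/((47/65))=221/94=2.35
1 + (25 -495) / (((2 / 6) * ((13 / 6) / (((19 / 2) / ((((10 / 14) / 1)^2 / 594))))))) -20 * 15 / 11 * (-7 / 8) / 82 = -844000967191 / 117260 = -7197688.62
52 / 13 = 4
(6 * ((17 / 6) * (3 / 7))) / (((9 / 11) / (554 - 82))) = 88264 / 21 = 4203.05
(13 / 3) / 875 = 13 / 2625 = 0.00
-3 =-3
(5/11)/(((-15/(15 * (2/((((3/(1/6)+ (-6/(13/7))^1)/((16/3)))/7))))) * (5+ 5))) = -0.23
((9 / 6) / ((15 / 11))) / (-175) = -11 / 1750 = -0.01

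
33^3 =35937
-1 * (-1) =1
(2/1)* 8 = 16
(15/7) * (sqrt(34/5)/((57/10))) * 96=960 * sqrt(170)/133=94.11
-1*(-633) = 633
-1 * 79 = -79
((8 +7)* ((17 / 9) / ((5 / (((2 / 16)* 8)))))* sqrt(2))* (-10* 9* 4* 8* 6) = -97920* sqrt(2) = -138479.79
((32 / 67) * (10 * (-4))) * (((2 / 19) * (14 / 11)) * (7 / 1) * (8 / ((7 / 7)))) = -2007040 / 14003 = -143.33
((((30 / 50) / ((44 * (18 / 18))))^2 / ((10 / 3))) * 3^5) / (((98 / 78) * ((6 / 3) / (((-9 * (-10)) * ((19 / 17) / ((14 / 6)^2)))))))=393797781 / 3951085600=0.10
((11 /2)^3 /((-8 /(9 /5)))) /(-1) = 11979 /320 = 37.43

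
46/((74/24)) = 552/37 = 14.92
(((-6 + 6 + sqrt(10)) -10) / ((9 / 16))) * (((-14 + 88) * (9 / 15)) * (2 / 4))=-1184 / 3 + 592 * sqrt(10) / 15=-269.86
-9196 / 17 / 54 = -4598 / 459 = -10.02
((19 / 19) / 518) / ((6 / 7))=1 / 444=0.00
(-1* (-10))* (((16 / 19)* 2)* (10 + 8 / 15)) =10112 / 57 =177.40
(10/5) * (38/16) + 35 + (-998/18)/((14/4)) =6025/252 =23.91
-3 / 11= -0.27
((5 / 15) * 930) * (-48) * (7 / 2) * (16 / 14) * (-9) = 535680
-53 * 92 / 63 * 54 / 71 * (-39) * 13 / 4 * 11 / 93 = 13596726 / 15407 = 882.50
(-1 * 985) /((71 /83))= -81755 /71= -1151.48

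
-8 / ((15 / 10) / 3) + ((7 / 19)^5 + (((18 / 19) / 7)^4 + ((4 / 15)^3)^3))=-3655172715630635973719 / 228550142455892578125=-15.99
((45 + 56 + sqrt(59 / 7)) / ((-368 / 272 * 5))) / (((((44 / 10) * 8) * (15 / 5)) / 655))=-1124635 / 12144 - 11135 * sqrt(413) / 85008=-95.27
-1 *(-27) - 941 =-914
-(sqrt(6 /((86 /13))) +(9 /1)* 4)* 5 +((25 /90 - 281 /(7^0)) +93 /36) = -16493 /36 - 5* sqrt(1677) /43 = -462.90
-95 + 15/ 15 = -94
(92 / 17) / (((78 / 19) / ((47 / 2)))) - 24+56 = 62.98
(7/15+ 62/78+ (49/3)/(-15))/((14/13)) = 0.16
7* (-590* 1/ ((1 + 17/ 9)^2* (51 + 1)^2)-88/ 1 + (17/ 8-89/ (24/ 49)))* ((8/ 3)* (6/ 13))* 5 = -25681132855/ 2227758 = -11527.79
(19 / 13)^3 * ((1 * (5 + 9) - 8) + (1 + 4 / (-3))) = 116603 / 6591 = 17.69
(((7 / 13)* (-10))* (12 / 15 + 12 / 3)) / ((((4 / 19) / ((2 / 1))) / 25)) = -6138.46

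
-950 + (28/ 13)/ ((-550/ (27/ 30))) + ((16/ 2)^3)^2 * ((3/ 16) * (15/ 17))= 12890197679/ 303875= 42419.41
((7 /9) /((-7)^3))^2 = 1 /194481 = 0.00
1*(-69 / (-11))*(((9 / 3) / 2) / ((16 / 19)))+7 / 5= 22129 / 1760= 12.57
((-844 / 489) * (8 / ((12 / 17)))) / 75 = -28696 / 110025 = -0.26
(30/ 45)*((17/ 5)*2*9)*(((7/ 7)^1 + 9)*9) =3672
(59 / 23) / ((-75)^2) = 59 / 129375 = 0.00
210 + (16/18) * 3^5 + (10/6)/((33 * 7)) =295223/693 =426.01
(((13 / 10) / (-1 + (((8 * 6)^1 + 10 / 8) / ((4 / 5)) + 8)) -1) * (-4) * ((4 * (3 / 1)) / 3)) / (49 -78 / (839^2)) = 60604782416 / 189188899735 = 0.32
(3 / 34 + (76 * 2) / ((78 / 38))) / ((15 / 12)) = 196618 / 3315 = 59.31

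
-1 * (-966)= 966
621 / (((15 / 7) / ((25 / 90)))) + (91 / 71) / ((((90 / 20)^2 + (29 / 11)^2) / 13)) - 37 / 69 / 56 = 292922803933 / 3611738760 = 81.10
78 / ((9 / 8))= 208 / 3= 69.33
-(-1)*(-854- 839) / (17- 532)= 1693 / 515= 3.29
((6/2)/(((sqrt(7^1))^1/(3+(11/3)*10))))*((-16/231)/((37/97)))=-26384*sqrt(7)/8547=-8.17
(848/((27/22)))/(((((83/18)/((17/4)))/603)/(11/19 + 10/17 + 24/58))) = 27765808752/45733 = 607128.52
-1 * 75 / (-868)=75 / 868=0.09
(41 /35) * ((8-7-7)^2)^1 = 1476 /35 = 42.17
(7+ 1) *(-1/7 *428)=-489.14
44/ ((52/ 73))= 803/ 13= 61.77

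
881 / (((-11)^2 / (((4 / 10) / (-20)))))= -0.15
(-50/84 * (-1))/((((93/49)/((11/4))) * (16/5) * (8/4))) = 9625/71424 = 0.13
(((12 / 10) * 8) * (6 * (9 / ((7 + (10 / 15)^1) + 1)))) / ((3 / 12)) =15552 / 65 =239.26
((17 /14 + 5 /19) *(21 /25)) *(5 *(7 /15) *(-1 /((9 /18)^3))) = -11004 /475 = -23.17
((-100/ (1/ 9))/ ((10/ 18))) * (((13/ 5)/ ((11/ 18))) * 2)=-151632/ 11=-13784.73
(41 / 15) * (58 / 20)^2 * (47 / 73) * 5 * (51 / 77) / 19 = 2.58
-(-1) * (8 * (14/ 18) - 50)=-43.78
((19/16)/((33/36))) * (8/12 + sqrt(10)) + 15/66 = 12/11 + 57 * sqrt(10)/44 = 5.19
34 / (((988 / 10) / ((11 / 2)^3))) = 113135 / 1976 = 57.25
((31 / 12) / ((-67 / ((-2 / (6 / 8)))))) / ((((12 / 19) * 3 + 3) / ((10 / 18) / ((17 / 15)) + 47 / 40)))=0.03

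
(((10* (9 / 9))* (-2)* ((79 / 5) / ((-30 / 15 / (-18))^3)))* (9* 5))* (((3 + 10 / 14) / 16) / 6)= -11230245 / 28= -401080.18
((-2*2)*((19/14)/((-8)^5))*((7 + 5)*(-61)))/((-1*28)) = 3477/802816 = 0.00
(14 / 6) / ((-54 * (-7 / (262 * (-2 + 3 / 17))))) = -2.95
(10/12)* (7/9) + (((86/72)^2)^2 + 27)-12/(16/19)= 25922545/1679616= 15.43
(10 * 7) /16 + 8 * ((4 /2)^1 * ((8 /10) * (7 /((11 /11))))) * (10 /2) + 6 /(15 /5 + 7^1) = 18119 /40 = 452.98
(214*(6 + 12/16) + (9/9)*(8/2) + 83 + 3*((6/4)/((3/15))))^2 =2414916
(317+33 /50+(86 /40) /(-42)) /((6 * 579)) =1333957 /14590800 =0.09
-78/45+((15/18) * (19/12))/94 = -58181/33840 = -1.72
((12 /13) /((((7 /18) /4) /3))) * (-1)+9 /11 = -27693 /1001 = -27.67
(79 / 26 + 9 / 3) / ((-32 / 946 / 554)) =-20570297 / 208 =-98895.66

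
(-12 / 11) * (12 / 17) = -144 / 187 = -0.77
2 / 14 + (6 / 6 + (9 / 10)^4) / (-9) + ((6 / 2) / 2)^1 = 919073 / 630000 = 1.46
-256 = -256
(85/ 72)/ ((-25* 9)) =-17/ 3240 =-0.01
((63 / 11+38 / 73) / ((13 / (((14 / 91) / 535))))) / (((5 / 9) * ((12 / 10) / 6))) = 90306 / 72603245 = 0.00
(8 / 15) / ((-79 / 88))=-704 / 1185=-0.59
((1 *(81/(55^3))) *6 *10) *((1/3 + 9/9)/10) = 648/166375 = 0.00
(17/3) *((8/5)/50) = 68/375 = 0.18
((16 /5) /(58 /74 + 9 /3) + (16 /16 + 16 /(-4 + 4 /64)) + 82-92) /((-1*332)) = 2749 /74700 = 0.04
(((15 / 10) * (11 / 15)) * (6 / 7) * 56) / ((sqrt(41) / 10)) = 528 * sqrt(41) / 41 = 82.46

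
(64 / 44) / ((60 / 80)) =64 / 33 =1.94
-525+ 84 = -441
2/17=0.12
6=6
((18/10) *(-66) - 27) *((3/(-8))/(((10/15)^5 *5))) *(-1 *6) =-1594323/3200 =-498.23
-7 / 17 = -0.41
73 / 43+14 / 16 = 885 / 344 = 2.57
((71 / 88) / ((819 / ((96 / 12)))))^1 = 0.01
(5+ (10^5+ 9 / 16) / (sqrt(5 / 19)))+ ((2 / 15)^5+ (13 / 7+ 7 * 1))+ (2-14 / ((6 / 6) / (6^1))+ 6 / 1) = -330327901 / 5315625+ 1600009 * sqrt(95) / 80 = 194874.84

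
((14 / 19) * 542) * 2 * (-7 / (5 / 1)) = -106232 / 95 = -1118.23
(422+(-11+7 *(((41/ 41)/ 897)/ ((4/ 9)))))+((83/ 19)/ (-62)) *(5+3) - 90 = 225741821/ 704444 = 320.45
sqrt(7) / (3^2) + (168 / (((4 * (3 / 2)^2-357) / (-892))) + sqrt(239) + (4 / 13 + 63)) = sqrt(7) / 9 + sqrt(239) + 186211 / 377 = 509.68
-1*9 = -9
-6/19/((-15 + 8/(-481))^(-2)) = -313030374/4395859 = -71.21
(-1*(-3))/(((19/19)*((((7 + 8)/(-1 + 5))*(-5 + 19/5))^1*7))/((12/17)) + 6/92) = -184/2733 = -0.07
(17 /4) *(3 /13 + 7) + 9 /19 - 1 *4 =13439 /494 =27.20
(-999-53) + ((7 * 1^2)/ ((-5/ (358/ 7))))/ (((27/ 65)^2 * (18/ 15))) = -3056999/ 2187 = -1397.80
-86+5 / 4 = -339 / 4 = -84.75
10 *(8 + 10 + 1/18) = 1625/9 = 180.56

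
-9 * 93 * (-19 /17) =15903 /17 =935.47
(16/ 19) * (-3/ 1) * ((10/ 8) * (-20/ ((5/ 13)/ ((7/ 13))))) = 1680/ 19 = 88.42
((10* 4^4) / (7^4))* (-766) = -1960960 / 2401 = -816.73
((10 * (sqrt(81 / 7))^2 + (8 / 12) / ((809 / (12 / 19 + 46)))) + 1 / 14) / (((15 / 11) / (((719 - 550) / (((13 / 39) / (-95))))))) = -139004830679 / 33978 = -4091024.51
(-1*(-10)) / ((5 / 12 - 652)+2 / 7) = -840 / 54709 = -0.02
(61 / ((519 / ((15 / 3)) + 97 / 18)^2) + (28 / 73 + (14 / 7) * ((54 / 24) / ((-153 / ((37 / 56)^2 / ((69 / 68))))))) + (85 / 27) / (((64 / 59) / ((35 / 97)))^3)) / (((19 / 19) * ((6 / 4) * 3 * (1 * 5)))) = 25245105320234833575442739 / 1154755648530112290554511360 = 0.02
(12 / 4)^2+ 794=803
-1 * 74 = -74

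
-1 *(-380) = 380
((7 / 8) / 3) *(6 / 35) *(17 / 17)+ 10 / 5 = 2.05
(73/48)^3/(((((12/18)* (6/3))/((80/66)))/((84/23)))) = 13615595/1165824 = 11.68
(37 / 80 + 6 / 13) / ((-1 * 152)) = -961 / 158080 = -0.01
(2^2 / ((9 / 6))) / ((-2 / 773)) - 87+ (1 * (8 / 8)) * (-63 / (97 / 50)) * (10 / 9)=-335741 / 291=-1153.75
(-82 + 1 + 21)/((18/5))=-50/3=-16.67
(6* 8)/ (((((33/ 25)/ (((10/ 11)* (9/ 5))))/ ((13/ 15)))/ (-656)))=-4093440/ 121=-33830.08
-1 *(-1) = 1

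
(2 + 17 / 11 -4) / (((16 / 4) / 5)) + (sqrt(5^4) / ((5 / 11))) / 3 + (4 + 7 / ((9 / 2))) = 9235 / 396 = 23.32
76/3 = 25.33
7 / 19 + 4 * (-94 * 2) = -14281 / 19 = -751.63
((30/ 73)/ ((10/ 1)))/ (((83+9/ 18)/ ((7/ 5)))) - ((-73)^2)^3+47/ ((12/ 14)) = -151334226234.17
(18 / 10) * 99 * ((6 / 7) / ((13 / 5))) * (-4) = -21384 / 91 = -234.99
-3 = -3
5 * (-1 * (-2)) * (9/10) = 9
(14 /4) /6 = 7 /12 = 0.58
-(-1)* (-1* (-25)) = 25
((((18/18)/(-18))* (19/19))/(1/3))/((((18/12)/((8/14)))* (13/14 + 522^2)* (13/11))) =-0.00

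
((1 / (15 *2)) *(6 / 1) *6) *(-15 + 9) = -36 / 5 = -7.20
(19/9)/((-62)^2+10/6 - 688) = 19/28419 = 0.00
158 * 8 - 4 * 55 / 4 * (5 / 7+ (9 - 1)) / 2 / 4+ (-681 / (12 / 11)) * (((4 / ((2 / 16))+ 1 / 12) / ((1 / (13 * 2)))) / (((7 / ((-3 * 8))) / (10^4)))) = 999798867429 / 56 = 17853551204.09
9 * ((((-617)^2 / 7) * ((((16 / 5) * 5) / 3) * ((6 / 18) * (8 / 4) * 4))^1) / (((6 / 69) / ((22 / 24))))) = 1541029072 / 21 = 73382336.76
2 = 2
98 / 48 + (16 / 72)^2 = 1355 / 648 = 2.09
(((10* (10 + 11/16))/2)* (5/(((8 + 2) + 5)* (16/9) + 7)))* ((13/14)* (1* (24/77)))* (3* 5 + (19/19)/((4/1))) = 30510675/871024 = 35.03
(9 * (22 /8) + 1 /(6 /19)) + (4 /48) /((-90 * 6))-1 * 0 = 180899 /6480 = 27.92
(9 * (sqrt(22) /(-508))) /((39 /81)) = -243 * sqrt(22) /6604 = -0.17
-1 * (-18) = 18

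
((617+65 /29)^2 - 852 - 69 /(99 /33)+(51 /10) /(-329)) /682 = 1058570251919 /1887018980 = 560.97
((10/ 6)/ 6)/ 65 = 1/ 234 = 0.00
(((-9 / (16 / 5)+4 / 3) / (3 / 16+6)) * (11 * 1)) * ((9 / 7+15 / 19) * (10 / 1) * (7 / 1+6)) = -849160 / 1197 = -709.41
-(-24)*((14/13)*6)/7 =288/13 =22.15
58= 58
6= 6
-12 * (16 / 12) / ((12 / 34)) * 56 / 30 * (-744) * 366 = 115214848 / 5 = 23042969.60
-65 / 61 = -1.07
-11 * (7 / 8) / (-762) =77 / 6096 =0.01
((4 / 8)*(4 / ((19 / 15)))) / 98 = 15 / 931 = 0.02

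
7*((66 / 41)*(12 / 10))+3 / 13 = 36651 / 2665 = 13.75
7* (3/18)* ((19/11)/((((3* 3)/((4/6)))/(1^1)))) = 133/891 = 0.15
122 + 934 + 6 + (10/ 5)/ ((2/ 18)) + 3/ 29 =31323/ 29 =1080.10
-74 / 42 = -37 / 21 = -1.76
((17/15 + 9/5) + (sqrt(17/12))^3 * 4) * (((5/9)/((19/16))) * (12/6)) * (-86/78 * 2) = -116960 * sqrt(51)/60021 -121088/20007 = -19.97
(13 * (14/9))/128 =0.16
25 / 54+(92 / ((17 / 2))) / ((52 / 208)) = 40169 / 918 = 43.76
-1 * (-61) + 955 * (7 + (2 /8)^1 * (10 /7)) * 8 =56269.57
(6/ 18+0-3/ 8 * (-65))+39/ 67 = 25.29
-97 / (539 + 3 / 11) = -1067 / 5932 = -0.18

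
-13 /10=-1.30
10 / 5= 2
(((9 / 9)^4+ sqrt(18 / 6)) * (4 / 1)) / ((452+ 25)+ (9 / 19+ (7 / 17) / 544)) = 0.02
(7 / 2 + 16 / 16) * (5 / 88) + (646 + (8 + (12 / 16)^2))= 7203 / 11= 654.82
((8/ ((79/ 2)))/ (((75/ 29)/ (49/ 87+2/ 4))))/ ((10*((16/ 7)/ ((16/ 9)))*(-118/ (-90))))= 1036/ 209745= 0.00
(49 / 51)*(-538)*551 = -14525462 / 51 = -284812.98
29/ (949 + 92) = 29/ 1041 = 0.03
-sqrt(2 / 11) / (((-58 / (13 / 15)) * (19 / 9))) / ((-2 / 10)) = -39 * sqrt(22) / 12122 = -0.02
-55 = -55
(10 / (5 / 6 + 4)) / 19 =60 / 551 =0.11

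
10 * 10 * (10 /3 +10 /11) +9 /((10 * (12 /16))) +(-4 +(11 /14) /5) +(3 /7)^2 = 1364047 /3234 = 421.78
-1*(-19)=19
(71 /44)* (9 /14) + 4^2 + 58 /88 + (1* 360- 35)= 19191 /56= 342.70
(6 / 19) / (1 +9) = 3 / 95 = 0.03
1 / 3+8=25 / 3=8.33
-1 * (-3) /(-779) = -3 /779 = -0.00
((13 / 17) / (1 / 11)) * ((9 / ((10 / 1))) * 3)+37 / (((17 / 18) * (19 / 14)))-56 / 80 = 82169 / 1615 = 50.88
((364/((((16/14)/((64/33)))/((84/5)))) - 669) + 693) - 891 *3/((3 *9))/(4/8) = 561182/55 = 10203.31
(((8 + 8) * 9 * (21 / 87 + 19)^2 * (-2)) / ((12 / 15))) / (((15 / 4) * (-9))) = 3321216 / 841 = 3949.13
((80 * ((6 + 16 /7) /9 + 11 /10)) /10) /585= 5092 /184275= 0.03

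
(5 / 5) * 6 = 6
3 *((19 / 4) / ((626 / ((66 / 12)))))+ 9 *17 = 766851 / 5008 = 153.13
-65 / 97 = -0.67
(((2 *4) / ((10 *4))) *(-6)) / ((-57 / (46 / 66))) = 46 / 3135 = 0.01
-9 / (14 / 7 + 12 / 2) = -9 / 8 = -1.12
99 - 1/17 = 1682/17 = 98.94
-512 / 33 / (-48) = 32 / 99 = 0.32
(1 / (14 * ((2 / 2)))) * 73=73 / 14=5.21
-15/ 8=-1.88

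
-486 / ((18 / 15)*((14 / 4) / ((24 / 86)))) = -9720 / 301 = -32.29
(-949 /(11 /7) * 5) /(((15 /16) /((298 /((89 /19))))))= -601802656 /2937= -204903.87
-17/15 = -1.13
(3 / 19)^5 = 243 / 2476099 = 0.00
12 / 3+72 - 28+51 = 99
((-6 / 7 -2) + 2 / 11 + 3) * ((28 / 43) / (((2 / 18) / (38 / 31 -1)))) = 0.43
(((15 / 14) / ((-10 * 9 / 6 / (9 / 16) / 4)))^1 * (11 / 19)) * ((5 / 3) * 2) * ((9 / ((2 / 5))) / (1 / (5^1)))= -37125 / 1064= -34.89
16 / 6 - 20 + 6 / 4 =-95 / 6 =-15.83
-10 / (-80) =0.12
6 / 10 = 3 / 5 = 0.60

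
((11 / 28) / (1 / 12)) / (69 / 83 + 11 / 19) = 52041 / 15568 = 3.34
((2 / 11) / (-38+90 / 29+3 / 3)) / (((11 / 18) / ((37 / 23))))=-38628 / 2735689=-0.01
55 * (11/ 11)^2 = 55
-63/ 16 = -3.94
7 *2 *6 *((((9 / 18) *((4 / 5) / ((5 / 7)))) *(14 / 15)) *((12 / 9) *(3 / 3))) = 21952 / 375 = 58.54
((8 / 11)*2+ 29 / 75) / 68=0.03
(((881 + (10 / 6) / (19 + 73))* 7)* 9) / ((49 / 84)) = 2188449 / 23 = 95149.96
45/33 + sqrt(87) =10.69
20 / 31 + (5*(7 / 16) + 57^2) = 1612909 / 496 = 3251.83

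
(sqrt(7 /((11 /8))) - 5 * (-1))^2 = 20 * sqrt(154) /11+ 331 /11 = 52.65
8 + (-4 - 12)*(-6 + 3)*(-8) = -376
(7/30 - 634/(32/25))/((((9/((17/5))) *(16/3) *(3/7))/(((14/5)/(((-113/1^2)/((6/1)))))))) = 98976227/8136000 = 12.17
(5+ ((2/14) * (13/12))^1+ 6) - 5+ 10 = 1357/84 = 16.15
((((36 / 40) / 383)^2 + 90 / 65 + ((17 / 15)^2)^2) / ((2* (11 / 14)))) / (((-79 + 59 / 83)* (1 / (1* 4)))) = -680796835993253 / 6900464542578750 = -0.10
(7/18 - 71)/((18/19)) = -24149/324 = -74.53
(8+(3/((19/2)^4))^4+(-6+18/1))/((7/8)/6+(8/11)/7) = 21321589290918576334885056/266231424722914337769563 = 80.09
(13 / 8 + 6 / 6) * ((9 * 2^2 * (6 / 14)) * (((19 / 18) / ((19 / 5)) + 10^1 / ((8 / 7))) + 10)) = 6165 / 8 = 770.62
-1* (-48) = 48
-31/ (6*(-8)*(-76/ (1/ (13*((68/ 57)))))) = -31/ 56576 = -0.00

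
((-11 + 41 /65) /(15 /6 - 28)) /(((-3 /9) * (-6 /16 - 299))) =0.00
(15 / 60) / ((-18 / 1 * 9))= -1 / 648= -0.00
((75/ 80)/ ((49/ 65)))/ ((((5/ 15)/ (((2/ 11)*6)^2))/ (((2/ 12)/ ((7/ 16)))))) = 70200/ 41503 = 1.69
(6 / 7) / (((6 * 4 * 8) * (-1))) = -1 / 224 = -0.00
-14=-14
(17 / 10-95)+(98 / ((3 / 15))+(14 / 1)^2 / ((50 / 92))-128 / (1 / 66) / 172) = 1522681 / 2150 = 708.22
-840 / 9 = -280 / 3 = -93.33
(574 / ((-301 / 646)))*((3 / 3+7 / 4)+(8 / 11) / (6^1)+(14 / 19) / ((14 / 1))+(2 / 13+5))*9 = -550696215 / 6149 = -89558.66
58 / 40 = 29 / 20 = 1.45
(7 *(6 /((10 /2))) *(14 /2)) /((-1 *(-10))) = 147 /25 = 5.88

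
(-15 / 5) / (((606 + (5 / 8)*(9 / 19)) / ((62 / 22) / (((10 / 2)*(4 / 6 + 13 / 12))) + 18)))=-1072208 / 11826815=-0.09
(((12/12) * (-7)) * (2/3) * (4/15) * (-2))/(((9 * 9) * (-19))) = -0.00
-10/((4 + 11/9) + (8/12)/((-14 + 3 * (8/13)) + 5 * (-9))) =-66870/34843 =-1.92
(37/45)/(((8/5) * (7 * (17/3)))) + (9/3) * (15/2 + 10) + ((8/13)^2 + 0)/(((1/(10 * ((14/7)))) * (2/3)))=30829633/482664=63.87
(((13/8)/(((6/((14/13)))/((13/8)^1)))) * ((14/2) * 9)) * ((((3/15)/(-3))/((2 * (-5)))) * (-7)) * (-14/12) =31213/19200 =1.63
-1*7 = -7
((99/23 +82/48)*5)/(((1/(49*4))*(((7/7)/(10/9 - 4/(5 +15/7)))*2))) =5041561/3105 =1623.69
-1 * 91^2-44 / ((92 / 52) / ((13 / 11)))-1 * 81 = -193002 / 23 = -8391.39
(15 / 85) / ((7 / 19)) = 57 / 119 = 0.48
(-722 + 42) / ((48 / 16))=-680 / 3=-226.67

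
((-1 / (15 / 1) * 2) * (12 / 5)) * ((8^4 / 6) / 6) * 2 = -16384 / 225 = -72.82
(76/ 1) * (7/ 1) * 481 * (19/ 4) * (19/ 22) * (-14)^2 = 2263236794/ 11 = 205748799.45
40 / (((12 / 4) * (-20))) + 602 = 1804 / 3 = 601.33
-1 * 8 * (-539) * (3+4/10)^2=1246168/25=49846.72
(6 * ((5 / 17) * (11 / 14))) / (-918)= -55 / 36414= -0.00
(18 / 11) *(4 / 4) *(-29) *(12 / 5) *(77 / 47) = -43848 / 235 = -186.59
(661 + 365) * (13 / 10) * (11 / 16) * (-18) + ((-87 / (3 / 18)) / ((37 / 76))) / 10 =-4917447 / 296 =-16613.00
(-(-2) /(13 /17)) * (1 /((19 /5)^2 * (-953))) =-850 /4472429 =-0.00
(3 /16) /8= 3 /128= 0.02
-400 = -400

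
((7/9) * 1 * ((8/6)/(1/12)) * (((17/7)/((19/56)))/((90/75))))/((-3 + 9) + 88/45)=95200/10203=9.33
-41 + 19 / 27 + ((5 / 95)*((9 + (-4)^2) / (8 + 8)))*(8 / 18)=-82613 / 2052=-40.26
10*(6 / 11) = 60 / 11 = 5.45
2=2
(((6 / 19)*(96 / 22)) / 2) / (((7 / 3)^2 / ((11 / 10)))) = 648 / 4655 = 0.14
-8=-8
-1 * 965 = -965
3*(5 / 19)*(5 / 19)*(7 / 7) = 75 / 361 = 0.21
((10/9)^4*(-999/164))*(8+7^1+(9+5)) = -2682500/9963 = -269.25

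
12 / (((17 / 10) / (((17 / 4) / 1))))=30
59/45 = 1.31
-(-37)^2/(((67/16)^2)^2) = -89718784/20151121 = -4.45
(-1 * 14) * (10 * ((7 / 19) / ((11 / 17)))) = -16660 / 209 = -79.71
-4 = -4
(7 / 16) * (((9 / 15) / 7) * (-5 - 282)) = -861 / 80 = -10.76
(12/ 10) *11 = 66/ 5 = 13.20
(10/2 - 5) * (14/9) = 0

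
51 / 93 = 17 / 31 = 0.55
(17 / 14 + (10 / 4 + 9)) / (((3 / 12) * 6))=178 / 21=8.48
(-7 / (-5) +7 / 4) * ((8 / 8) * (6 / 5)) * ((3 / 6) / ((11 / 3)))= 567 / 1100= 0.52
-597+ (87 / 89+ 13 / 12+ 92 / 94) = -29814437 / 50196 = -593.96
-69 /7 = -9.86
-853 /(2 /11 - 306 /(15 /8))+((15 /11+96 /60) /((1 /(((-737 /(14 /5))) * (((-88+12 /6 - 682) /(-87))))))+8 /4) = -12520299867 /1820098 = -6878.92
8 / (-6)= -1.33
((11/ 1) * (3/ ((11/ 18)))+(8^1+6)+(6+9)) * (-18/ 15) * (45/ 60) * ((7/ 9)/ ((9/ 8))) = -2324/ 45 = -51.64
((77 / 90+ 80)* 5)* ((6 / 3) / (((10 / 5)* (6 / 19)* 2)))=640.11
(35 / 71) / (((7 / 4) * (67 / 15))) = 300 / 4757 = 0.06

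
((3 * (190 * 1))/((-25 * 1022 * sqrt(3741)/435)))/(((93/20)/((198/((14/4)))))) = -150480 * sqrt(3741)/4768141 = -1.93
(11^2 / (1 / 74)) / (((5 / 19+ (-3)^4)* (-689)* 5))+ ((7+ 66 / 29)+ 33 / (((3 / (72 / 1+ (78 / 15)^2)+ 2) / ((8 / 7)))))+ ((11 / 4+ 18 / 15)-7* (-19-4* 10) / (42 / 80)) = 30289697301935 / 37009227801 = 818.44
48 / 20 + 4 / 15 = 8 / 3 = 2.67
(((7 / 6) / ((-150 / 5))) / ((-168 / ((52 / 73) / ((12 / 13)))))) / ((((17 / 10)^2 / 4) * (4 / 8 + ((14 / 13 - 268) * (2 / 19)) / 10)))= -208715 / 1949805837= -0.00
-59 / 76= -0.78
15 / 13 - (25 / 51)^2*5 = -1610 / 33813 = -0.05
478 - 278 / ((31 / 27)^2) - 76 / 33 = 8397932 / 31713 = 264.81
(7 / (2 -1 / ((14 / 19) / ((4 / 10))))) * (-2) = -9.61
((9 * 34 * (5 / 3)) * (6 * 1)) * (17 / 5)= 10404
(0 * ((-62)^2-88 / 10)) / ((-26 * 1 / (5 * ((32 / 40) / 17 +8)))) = 0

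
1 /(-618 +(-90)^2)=1 /7482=0.00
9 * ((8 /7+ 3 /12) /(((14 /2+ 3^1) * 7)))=351 /1960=0.18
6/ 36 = 1/ 6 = 0.17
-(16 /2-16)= 8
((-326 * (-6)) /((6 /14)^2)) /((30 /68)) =1086232 /45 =24138.49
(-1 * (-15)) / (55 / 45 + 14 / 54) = 81 / 8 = 10.12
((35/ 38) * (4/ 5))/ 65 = 14/ 1235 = 0.01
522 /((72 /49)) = 1421 /4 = 355.25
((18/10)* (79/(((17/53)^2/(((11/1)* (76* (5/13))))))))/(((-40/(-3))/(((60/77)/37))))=683042058/973063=701.95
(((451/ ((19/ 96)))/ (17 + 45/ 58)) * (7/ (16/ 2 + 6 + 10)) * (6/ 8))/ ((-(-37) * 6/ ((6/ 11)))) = 49938/ 724793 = 0.07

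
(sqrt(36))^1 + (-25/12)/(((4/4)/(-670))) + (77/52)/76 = 16620367/11856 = 1401.85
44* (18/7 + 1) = 1100/7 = 157.14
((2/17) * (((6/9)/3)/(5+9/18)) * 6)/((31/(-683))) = -10928/17391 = -0.63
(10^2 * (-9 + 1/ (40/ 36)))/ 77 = -810/ 77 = -10.52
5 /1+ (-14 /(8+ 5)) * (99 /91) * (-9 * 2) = 4409 /169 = 26.09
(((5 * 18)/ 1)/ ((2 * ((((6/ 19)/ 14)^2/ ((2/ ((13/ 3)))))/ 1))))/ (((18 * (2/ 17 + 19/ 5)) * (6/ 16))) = 60142600/ 38961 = 1543.66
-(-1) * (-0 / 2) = 0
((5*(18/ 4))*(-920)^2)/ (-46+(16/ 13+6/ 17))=-175363500/ 409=-428761.61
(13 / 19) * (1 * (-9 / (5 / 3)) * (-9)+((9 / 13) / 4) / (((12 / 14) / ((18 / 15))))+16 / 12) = 39137 / 1140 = 34.33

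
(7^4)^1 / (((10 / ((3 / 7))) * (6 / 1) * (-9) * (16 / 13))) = -1.55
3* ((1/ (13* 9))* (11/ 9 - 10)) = -79/ 351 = -0.23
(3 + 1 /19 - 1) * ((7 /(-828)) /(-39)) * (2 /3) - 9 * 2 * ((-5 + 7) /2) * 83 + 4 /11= -387715063 /259578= -1493.64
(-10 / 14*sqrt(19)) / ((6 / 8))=-20*sqrt(19) / 21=-4.15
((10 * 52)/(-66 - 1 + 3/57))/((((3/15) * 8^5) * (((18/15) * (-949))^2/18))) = -11875/721881858048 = -0.00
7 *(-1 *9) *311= -19593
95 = 95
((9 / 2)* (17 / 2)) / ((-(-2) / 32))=612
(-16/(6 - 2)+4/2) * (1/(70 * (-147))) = 1/5145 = 0.00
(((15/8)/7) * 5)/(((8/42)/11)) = 2475/32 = 77.34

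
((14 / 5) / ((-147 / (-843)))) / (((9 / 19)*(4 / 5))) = 5339 / 126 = 42.37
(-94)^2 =8836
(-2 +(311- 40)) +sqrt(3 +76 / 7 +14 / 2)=sqrt(1022) / 7 +269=273.57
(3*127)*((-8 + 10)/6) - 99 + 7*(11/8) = 301/8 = 37.62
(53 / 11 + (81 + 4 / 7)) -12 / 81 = 179296 / 2079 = 86.24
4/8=1/2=0.50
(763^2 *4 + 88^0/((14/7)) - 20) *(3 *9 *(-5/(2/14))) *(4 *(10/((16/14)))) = -154040627475/2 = -77020313737.50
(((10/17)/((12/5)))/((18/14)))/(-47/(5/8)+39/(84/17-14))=-67375/28099521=-0.00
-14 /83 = -0.17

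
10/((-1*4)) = -5/2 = -2.50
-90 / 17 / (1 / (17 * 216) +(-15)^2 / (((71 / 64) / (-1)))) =1380240 / 52876729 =0.03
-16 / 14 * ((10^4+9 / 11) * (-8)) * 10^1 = 70405760 / 77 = 914360.52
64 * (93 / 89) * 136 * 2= 1618944 / 89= 18190.38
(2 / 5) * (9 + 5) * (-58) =-324.80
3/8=0.38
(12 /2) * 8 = 48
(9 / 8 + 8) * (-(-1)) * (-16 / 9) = -146 / 9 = -16.22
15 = 15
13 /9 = 1.44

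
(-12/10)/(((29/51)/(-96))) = 29376/145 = 202.59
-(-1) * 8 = 8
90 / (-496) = -45 / 248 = -0.18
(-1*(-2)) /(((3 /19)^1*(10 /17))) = 323 /15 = 21.53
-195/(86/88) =-8580/43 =-199.53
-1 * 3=-3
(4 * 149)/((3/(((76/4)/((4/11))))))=31141/3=10380.33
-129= -129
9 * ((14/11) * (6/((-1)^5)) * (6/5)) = -4536/55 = -82.47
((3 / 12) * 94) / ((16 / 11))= 517 / 32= 16.16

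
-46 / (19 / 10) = -460 / 19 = -24.21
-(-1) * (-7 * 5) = -35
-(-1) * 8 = 8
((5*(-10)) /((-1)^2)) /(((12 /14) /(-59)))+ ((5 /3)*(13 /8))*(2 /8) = 110155 /32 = 3442.34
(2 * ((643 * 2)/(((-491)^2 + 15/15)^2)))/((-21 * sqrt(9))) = -643/915398358903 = -0.00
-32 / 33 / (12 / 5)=-40 / 99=-0.40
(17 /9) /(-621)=-0.00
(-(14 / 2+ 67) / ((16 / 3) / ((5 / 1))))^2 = 308025 / 64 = 4812.89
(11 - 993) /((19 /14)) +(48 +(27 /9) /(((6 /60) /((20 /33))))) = -657.40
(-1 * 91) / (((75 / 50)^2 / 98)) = -35672 / 9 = -3963.56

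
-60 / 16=-15 / 4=-3.75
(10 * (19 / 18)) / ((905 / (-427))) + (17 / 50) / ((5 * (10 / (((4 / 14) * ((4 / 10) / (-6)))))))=-354952981 / 71268750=-4.98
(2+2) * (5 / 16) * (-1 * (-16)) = 20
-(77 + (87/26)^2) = -59621/676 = -88.20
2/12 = 1/6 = 0.17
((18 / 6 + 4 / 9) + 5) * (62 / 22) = 2356 / 99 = 23.80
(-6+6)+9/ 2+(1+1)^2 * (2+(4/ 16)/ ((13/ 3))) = 12.73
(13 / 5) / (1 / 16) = 208 / 5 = 41.60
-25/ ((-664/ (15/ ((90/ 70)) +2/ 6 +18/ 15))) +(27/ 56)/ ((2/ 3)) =11343/ 9296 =1.22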